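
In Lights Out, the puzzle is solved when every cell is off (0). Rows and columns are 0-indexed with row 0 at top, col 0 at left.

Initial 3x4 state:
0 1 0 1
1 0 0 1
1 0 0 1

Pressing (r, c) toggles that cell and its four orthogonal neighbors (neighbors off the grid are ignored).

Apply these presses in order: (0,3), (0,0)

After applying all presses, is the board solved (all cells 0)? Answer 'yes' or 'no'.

Answer: no

Derivation:
After press 1 at (0,3):
0 1 1 0
1 0 0 0
1 0 0 1

After press 2 at (0,0):
1 0 1 0
0 0 0 0
1 0 0 1

Lights still on: 4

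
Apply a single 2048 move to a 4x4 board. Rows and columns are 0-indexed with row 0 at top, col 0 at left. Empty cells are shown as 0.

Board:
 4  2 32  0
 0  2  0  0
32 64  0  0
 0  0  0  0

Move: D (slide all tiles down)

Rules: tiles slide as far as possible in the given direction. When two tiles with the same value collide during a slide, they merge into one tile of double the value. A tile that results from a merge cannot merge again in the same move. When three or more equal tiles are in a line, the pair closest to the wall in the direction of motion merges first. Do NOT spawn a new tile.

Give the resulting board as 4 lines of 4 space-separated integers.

Answer:  0  0  0  0
 0  0  0  0
 4  4  0  0
32 64 32  0

Derivation:
Slide down:
col 0: [4, 0, 32, 0] -> [0, 0, 4, 32]
col 1: [2, 2, 64, 0] -> [0, 0, 4, 64]
col 2: [32, 0, 0, 0] -> [0, 0, 0, 32]
col 3: [0, 0, 0, 0] -> [0, 0, 0, 0]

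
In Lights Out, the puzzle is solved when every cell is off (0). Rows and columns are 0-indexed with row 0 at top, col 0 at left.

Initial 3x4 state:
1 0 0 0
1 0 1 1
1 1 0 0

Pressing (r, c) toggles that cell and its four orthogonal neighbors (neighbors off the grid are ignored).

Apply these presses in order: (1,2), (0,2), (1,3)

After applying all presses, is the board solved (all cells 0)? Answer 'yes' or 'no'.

After press 1 at (1,2):
1 0 1 0
1 1 0 0
1 1 1 0

After press 2 at (0,2):
1 1 0 1
1 1 1 0
1 1 1 0

After press 3 at (1,3):
1 1 0 0
1 1 0 1
1 1 1 1

Lights still on: 9

Answer: no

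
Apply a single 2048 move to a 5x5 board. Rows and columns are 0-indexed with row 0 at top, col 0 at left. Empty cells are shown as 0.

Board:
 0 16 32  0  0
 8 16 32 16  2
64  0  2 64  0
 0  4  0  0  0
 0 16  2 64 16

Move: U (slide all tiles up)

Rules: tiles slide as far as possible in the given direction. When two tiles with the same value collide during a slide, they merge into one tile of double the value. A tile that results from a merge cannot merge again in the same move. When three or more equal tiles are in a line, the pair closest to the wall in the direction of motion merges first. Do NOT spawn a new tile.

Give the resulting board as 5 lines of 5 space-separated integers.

Slide up:
col 0: [0, 8, 64, 0, 0] -> [8, 64, 0, 0, 0]
col 1: [16, 16, 0, 4, 16] -> [32, 4, 16, 0, 0]
col 2: [32, 32, 2, 0, 2] -> [64, 4, 0, 0, 0]
col 3: [0, 16, 64, 0, 64] -> [16, 128, 0, 0, 0]
col 4: [0, 2, 0, 0, 16] -> [2, 16, 0, 0, 0]

Answer:   8  32  64  16   2
 64   4   4 128  16
  0  16   0   0   0
  0   0   0   0   0
  0   0   0   0   0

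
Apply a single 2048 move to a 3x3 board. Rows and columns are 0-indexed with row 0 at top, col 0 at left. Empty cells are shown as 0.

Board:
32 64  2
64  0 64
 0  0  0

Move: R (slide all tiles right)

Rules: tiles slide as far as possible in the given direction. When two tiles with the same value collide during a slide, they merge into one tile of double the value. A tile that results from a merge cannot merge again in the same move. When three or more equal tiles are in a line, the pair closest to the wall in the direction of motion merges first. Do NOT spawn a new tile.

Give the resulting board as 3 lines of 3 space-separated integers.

Answer:  32  64   2
  0   0 128
  0   0   0

Derivation:
Slide right:
row 0: [32, 64, 2] -> [32, 64, 2]
row 1: [64, 0, 64] -> [0, 0, 128]
row 2: [0, 0, 0] -> [0, 0, 0]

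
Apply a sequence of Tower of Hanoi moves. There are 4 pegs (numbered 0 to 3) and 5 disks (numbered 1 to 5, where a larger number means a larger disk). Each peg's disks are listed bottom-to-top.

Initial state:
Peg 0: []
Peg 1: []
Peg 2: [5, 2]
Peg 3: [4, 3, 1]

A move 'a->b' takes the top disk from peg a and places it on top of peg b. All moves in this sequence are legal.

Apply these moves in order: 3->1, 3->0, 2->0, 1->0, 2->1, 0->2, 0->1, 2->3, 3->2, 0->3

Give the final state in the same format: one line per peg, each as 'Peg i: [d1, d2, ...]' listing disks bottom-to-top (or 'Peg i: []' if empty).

Answer: Peg 0: []
Peg 1: [5, 2]
Peg 2: [1]
Peg 3: [4, 3]

Derivation:
After move 1 (3->1):
Peg 0: []
Peg 1: [1]
Peg 2: [5, 2]
Peg 3: [4, 3]

After move 2 (3->0):
Peg 0: [3]
Peg 1: [1]
Peg 2: [5, 2]
Peg 3: [4]

After move 3 (2->0):
Peg 0: [3, 2]
Peg 1: [1]
Peg 2: [5]
Peg 3: [4]

After move 4 (1->0):
Peg 0: [3, 2, 1]
Peg 1: []
Peg 2: [5]
Peg 3: [4]

After move 5 (2->1):
Peg 0: [3, 2, 1]
Peg 1: [5]
Peg 2: []
Peg 3: [4]

After move 6 (0->2):
Peg 0: [3, 2]
Peg 1: [5]
Peg 2: [1]
Peg 3: [4]

After move 7 (0->1):
Peg 0: [3]
Peg 1: [5, 2]
Peg 2: [1]
Peg 3: [4]

After move 8 (2->3):
Peg 0: [3]
Peg 1: [5, 2]
Peg 2: []
Peg 3: [4, 1]

After move 9 (3->2):
Peg 0: [3]
Peg 1: [5, 2]
Peg 2: [1]
Peg 3: [4]

After move 10 (0->3):
Peg 0: []
Peg 1: [5, 2]
Peg 2: [1]
Peg 3: [4, 3]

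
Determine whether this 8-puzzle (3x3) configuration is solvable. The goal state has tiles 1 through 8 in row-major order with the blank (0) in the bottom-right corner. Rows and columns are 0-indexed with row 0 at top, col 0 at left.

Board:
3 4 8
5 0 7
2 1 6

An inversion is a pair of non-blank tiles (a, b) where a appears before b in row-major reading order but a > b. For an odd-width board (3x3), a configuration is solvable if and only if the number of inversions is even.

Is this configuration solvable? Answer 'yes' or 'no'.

Answer: no

Derivation:
Inversions (pairs i<j in row-major order where tile[i] > tile[j] > 0): 15
15 is odd, so the puzzle is not solvable.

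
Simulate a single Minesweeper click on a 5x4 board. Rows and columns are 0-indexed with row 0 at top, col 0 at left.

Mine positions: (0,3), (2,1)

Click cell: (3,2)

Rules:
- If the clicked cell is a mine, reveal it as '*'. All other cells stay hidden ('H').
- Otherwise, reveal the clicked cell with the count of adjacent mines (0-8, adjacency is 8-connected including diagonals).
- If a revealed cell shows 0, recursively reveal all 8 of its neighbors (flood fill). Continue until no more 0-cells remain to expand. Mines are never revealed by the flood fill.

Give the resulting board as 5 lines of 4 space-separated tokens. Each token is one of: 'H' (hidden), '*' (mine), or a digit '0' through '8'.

H H H H
H H H H
H H H H
H H 1 H
H H H H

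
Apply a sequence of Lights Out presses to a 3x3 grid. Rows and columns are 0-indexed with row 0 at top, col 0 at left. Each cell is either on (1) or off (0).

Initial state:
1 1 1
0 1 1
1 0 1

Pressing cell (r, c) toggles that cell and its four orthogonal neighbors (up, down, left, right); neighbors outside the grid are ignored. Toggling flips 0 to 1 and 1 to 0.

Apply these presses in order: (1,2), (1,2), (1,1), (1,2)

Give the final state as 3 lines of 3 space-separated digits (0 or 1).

Answer: 1 0 0
1 1 1
1 1 0

Derivation:
After press 1 at (1,2):
1 1 0
0 0 0
1 0 0

After press 2 at (1,2):
1 1 1
0 1 1
1 0 1

After press 3 at (1,1):
1 0 1
1 0 0
1 1 1

After press 4 at (1,2):
1 0 0
1 1 1
1 1 0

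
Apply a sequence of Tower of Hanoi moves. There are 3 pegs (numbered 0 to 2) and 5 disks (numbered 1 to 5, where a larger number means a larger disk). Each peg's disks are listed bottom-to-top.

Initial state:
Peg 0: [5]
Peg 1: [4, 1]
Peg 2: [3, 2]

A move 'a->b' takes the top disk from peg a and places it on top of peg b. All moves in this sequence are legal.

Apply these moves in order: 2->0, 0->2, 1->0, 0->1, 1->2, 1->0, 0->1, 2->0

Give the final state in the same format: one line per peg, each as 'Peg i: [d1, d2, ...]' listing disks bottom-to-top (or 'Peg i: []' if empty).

After move 1 (2->0):
Peg 0: [5, 2]
Peg 1: [4, 1]
Peg 2: [3]

After move 2 (0->2):
Peg 0: [5]
Peg 1: [4, 1]
Peg 2: [3, 2]

After move 3 (1->0):
Peg 0: [5, 1]
Peg 1: [4]
Peg 2: [3, 2]

After move 4 (0->1):
Peg 0: [5]
Peg 1: [4, 1]
Peg 2: [3, 2]

After move 5 (1->2):
Peg 0: [5]
Peg 1: [4]
Peg 2: [3, 2, 1]

After move 6 (1->0):
Peg 0: [5, 4]
Peg 1: []
Peg 2: [3, 2, 1]

After move 7 (0->1):
Peg 0: [5]
Peg 1: [4]
Peg 2: [3, 2, 1]

After move 8 (2->0):
Peg 0: [5, 1]
Peg 1: [4]
Peg 2: [3, 2]

Answer: Peg 0: [5, 1]
Peg 1: [4]
Peg 2: [3, 2]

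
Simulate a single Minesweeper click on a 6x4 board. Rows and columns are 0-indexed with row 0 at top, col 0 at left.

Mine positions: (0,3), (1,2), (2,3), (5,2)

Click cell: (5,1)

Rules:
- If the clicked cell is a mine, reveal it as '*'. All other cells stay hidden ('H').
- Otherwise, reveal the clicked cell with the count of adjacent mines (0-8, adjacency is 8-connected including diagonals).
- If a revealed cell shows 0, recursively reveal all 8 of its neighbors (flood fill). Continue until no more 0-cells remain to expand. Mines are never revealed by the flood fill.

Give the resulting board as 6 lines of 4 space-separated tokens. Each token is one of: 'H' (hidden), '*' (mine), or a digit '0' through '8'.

H H H H
H H H H
H H H H
H H H H
H H H H
H 1 H H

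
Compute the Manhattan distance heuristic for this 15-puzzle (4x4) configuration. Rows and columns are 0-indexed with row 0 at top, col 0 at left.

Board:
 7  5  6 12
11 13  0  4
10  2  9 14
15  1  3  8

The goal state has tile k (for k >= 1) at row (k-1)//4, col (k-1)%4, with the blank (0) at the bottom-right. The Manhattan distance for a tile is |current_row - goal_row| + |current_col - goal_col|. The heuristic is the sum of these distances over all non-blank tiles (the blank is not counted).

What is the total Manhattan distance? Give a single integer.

Tile 7: (0,0)->(1,2) = 3
Tile 5: (0,1)->(1,0) = 2
Tile 6: (0,2)->(1,1) = 2
Tile 12: (0,3)->(2,3) = 2
Tile 11: (1,0)->(2,2) = 3
Tile 13: (1,1)->(3,0) = 3
Tile 4: (1,3)->(0,3) = 1
Tile 10: (2,0)->(2,1) = 1
Tile 2: (2,1)->(0,1) = 2
Tile 9: (2,2)->(2,0) = 2
Tile 14: (2,3)->(3,1) = 3
Tile 15: (3,0)->(3,2) = 2
Tile 1: (3,1)->(0,0) = 4
Tile 3: (3,2)->(0,2) = 3
Tile 8: (3,3)->(1,3) = 2
Sum: 3 + 2 + 2 + 2 + 3 + 3 + 1 + 1 + 2 + 2 + 3 + 2 + 4 + 3 + 2 = 35

Answer: 35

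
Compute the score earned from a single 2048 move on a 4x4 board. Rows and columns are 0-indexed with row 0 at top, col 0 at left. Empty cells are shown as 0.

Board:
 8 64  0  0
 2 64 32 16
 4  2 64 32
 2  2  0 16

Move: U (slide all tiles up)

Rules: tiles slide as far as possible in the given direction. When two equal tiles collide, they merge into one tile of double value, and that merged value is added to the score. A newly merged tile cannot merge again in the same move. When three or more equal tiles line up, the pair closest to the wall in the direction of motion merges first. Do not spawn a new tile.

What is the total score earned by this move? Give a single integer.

Answer: 132

Derivation:
Slide up:
col 0: [8, 2, 4, 2] -> [8, 2, 4, 2]  score +0 (running 0)
col 1: [64, 64, 2, 2] -> [128, 4, 0, 0]  score +132 (running 132)
col 2: [0, 32, 64, 0] -> [32, 64, 0, 0]  score +0 (running 132)
col 3: [0, 16, 32, 16] -> [16, 32, 16, 0]  score +0 (running 132)
Board after move:
  8 128  32  16
  2   4  64  32
  4   0   0  16
  2   0   0   0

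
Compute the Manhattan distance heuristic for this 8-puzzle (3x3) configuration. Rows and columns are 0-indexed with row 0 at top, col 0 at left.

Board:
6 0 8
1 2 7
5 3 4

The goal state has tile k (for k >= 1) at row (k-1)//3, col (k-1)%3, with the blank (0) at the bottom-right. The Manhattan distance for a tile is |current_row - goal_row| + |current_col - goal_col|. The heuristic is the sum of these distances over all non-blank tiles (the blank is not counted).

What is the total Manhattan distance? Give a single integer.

Tile 6: at (0,0), goal (1,2), distance |0-1|+|0-2| = 3
Tile 8: at (0,2), goal (2,1), distance |0-2|+|2-1| = 3
Tile 1: at (1,0), goal (0,0), distance |1-0|+|0-0| = 1
Tile 2: at (1,1), goal (0,1), distance |1-0|+|1-1| = 1
Tile 7: at (1,2), goal (2,0), distance |1-2|+|2-0| = 3
Tile 5: at (2,0), goal (1,1), distance |2-1|+|0-1| = 2
Tile 3: at (2,1), goal (0,2), distance |2-0|+|1-2| = 3
Tile 4: at (2,2), goal (1,0), distance |2-1|+|2-0| = 3
Sum: 3 + 3 + 1 + 1 + 3 + 2 + 3 + 3 = 19

Answer: 19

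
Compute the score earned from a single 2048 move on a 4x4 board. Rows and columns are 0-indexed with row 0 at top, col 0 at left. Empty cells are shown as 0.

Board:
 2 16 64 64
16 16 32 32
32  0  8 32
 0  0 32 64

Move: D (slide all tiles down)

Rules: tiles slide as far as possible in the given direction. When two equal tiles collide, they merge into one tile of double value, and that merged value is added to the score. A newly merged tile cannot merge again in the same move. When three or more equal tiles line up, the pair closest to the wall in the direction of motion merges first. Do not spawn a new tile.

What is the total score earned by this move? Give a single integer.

Slide down:
col 0: [2, 16, 32, 0] -> [0, 2, 16, 32]  score +0 (running 0)
col 1: [16, 16, 0, 0] -> [0, 0, 0, 32]  score +32 (running 32)
col 2: [64, 32, 8, 32] -> [64, 32, 8, 32]  score +0 (running 32)
col 3: [64, 32, 32, 64] -> [0, 64, 64, 64]  score +64 (running 96)
Board after move:
 0  0 64  0
 2  0 32 64
16  0  8 64
32 32 32 64

Answer: 96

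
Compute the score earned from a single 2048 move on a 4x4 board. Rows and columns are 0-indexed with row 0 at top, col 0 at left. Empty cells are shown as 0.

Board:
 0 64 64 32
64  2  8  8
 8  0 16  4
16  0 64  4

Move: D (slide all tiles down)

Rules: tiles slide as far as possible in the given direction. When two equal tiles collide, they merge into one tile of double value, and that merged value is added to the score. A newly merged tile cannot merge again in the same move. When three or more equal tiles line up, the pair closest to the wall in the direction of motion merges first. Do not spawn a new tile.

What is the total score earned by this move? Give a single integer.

Answer: 8

Derivation:
Slide down:
col 0: [0, 64, 8, 16] -> [0, 64, 8, 16]  score +0 (running 0)
col 1: [64, 2, 0, 0] -> [0, 0, 64, 2]  score +0 (running 0)
col 2: [64, 8, 16, 64] -> [64, 8, 16, 64]  score +0 (running 0)
col 3: [32, 8, 4, 4] -> [0, 32, 8, 8]  score +8 (running 8)
Board after move:
 0  0 64  0
64  0  8 32
 8 64 16  8
16  2 64  8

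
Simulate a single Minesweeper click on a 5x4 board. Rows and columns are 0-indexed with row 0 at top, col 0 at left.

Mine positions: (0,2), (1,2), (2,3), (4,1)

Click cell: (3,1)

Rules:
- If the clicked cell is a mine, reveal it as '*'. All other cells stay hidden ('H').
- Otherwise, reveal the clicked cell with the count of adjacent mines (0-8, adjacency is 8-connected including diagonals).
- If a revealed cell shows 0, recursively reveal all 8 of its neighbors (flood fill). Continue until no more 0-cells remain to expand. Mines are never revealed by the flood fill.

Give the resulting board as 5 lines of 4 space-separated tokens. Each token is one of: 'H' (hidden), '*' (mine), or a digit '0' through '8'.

H H H H
H H H H
H H H H
H 1 H H
H H H H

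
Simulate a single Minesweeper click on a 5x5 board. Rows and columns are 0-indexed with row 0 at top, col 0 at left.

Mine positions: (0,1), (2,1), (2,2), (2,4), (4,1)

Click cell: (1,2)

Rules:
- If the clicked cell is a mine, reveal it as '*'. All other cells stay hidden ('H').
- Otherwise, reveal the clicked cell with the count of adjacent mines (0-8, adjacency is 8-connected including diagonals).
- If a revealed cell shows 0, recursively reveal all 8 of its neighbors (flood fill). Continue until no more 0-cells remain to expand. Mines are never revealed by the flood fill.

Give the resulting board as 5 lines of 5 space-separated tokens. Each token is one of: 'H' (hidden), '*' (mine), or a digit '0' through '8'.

H H H H H
H H 3 H H
H H H H H
H H H H H
H H H H H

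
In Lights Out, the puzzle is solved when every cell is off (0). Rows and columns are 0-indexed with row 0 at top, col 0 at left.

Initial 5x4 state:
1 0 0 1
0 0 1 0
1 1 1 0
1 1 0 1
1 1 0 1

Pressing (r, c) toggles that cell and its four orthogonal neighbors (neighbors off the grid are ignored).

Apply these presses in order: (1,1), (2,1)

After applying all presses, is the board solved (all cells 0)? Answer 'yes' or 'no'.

Answer: no

Derivation:
After press 1 at (1,1):
1 1 0 1
1 1 0 0
1 0 1 0
1 1 0 1
1 1 0 1

After press 2 at (2,1):
1 1 0 1
1 0 0 0
0 1 0 0
1 0 0 1
1 1 0 1

Lights still on: 10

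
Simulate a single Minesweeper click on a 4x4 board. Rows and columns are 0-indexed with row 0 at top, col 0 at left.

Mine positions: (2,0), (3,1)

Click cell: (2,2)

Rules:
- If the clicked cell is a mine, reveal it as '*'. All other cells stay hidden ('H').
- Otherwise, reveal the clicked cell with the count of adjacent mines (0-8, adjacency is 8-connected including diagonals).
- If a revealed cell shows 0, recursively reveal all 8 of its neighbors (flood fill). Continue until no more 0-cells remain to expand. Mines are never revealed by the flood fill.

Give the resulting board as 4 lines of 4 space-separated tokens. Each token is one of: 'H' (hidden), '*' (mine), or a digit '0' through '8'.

H H H H
H H H H
H H 1 H
H H H H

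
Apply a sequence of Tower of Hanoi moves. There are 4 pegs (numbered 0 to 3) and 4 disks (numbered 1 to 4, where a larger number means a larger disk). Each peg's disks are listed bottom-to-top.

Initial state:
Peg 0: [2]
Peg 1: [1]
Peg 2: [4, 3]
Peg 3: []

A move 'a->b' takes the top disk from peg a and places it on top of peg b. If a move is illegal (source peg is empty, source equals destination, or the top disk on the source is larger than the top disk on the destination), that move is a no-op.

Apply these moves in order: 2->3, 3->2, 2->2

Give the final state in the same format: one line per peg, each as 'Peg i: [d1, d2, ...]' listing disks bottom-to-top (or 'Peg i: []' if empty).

Answer: Peg 0: [2]
Peg 1: [1]
Peg 2: [4, 3]
Peg 3: []

Derivation:
After move 1 (2->3):
Peg 0: [2]
Peg 1: [1]
Peg 2: [4]
Peg 3: [3]

After move 2 (3->2):
Peg 0: [2]
Peg 1: [1]
Peg 2: [4, 3]
Peg 3: []

After move 3 (2->2):
Peg 0: [2]
Peg 1: [1]
Peg 2: [4, 3]
Peg 3: []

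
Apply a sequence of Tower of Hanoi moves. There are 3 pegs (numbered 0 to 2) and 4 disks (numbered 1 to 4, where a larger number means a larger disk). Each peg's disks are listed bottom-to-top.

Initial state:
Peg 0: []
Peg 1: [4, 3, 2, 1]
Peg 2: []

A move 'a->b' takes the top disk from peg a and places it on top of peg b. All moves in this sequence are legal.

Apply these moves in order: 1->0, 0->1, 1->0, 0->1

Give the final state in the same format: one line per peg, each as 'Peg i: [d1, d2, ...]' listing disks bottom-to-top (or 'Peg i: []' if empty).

Answer: Peg 0: []
Peg 1: [4, 3, 2, 1]
Peg 2: []

Derivation:
After move 1 (1->0):
Peg 0: [1]
Peg 1: [4, 3, 2]
Peg 2: []

After move 2 (0->1):
Peg 0: []
Peg 1: [4, 3, 2, 1]
Peg 2: []

After move 3 (1->0):
Peg 0: [1]
Peg 1: [4, 3, 2]
Peg 2: []

After move 4 (0->1):
Peg 0: []
Peg 1: [4, 3, 2, 1]
Peg 2: []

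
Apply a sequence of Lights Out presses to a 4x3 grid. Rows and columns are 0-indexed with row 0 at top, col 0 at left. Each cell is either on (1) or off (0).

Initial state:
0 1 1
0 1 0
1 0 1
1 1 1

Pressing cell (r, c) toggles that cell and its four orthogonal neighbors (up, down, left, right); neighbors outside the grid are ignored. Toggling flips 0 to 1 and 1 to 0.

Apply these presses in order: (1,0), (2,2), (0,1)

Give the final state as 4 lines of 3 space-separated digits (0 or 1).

After press 1 at (1,0):
1 1 1
1 0 0
0 0 1
1 1 1

After press 2 at (2,2):
1 1 1
1 0 1
0 1 0
1 1 0

After press 3 at (0,1):
0 0 0
1 1 1
0 1 0
1 1 0

Answer: 0 0 0
1 1 1
0 1 0
1 1 0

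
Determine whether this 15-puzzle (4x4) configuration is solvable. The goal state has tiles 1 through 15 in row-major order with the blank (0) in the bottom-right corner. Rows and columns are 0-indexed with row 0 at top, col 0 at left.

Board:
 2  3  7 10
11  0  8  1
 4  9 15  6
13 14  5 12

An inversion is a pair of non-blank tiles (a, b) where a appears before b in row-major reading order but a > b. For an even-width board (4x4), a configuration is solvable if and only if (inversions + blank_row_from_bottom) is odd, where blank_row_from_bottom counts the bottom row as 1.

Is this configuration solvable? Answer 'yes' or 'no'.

Inversions: 34
Blank is in row 1 (0-indexed from top), which is row 3 counting from the bottom (bottom = 1).
34 + 3 = 37, which is odd, so the puzzle is solvable.

Answer: yes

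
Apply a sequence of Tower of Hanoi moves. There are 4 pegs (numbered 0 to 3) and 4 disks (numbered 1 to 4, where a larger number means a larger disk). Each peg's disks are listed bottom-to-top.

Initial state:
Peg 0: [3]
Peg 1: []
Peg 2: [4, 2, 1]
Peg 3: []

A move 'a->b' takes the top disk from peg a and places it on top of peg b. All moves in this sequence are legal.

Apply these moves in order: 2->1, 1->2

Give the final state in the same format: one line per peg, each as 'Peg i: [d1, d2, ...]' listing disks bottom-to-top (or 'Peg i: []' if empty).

After move 1 (2->1):
Peg 0: [3]
Peg 1: [1]
Peg 2: [4, 2]
Peg 3: []

After move 2 (1->2):
Peg 0: [3]
Peg 1: []
Peg 2: [4, 2, 1]
Peg 3: []

Answer: Peg 0: [3]
Peg 1: []
Peg 2: [4, 2, 1]
Peg 3: []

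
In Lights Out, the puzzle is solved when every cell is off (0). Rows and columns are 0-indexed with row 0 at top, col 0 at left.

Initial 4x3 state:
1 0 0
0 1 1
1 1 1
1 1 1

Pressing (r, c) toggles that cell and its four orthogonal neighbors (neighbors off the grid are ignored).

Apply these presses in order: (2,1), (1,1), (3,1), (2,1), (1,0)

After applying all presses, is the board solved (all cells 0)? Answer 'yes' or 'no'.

Answer: no

Derivation:
After press 1 at (2,1):
1 0 0
0 0 1
0 0 0
1 0 1

After press 2 at (1,1):
1 1 0
1 1 0
0 1 0
1 0 1

After press 3 at (3,1):
1 1 0
1 1 0
0 0 0
0 1 0

After press 4 at (2,1):
1 1 0
1 0 0
1 1 1
0 0 0

After press 5 at (1,0):
0 1 0
0 1 0
0 1 1
0 0 0

Lights still on: 4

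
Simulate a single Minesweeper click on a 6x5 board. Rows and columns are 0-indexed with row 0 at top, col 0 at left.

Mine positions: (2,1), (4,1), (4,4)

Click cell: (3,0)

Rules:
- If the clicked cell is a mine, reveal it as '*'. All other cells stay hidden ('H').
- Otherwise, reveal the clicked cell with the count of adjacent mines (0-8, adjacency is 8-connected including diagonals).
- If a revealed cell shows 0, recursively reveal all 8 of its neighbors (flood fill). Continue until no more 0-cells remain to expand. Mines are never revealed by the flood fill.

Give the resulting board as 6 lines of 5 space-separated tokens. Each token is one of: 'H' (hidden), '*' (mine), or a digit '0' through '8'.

H H H H H
H H H H H
H H H H H
2 H H H H
H H H H H
H H H H H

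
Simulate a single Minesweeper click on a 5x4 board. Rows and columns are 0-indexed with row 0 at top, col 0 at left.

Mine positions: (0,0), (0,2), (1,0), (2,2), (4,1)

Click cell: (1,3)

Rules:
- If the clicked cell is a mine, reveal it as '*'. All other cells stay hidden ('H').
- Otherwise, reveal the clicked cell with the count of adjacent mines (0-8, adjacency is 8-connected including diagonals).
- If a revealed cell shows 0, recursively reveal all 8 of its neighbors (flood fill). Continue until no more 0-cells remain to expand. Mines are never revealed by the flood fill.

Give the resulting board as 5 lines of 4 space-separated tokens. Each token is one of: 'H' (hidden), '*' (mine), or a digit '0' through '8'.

H H H H
H H H 2
H H H H
H H H H
H H H H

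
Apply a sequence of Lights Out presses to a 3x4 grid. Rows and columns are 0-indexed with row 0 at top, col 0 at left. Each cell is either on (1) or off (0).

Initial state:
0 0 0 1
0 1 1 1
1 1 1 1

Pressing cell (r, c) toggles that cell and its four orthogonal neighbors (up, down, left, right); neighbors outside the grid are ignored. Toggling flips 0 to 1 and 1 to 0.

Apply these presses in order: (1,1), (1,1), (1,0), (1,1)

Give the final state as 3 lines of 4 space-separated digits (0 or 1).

After press 1 at (1,1):
0 1 0 1
1 0 0 1
1 0 1 1

After press 2 at (1,1):
0 0 0 1
0 1 1 1
1 1 1 1

After press 3 at (1,0):
1 0 0 1
1 0 1 1
0 1 1 1

After press 4 at (1,1):
1 1 0 1
0 1 0 1
0 0 1 1

Answer: 1 1 0 1
0 1 0 1
0 0 1 1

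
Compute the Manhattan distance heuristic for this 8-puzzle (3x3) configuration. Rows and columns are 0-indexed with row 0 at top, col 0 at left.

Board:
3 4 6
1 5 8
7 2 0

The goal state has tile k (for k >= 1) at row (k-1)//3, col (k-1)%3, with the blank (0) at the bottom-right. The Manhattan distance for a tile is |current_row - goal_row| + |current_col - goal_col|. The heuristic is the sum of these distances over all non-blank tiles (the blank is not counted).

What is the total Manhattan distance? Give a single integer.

Tile 3: at (0,0), goal (0,2), distance |0-0|+|0-2| = 2
Tile 4: at (0,1), goal (1,0), distance |0-1|+|1-0| = 2
Tile 6: at (0,2), goal (1,2), distance |0-1|+|2-2| = 1
Tile 1: at (1,0), goal (0,0), distance |1-0|+|0-0| = 1
Tile 5: at (1,1), goal (1,1), distance |1-1|+|1-1| = 0
Tile 8: at (1,2), goal (2,1), distance |1-2|+|2-1| = 2
Tile 7: at (2,0), goal (2,0), distance |2-2|+|0-0| = 0
Tile 2: at (2,1), goal (0,1), distance |2-0|+|1-1| = 2
Sum: 2 + 2 + 1 + 1 + 0 + 2 + 0 + 2 = 10

Answer: 10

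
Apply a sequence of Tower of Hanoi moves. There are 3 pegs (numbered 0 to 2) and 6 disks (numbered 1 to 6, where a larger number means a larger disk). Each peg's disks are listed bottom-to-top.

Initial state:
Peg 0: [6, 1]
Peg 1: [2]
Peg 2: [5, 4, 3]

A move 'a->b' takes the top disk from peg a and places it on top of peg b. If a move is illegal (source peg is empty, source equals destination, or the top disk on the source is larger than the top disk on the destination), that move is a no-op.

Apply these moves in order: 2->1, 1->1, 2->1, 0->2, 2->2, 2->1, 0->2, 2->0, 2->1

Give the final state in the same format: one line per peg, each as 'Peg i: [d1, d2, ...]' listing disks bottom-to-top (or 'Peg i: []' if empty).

Answer: Peg 0: [6, 3]
Peg 1: [2, 1]
Peg 2: [5, 4]

Derivation:
After move 1 (2->1):
Peg 0: [6, 1]
Peg 1: [2]
Peg 2: [5, 4, 3]

After move 2 (1->1):
Peg 0: [6, 1]
Peg 1: [2]
Peg 2: [5, 4, 3]

After move 3 (2->1):
Peg 0: [6, 1]
Peg 1: [2]
Peg 2: [5, 4, 3]

After move 4 (0->2):
Peg 0: [6]
Peg 1: [2]
Peg 2: [5, 4, 3, 1]

After move 5 (2->2):
Peg 0: [6]
Peg 1: [2]
Peg 2: [5, 4, 3, 1]

After move 6 (2->1):
Peg 0: [6]
Peg 1: [2, 1]
Peg 2: [5, 4, 3]

After move 7 (0->2):
Peg 0: [6]
Peg 1: [2, 1]
Peg 2: [5, 4, 3]

After move 8 (2->0):
Peg 0: [6, 3]
Peg 1: [2, 1]
Peg 2: [5, 4]

After move 9 (2->1):
Peg 0: [6, 3]
Peg 1: [2, 1]
Peg 2: [5, 4]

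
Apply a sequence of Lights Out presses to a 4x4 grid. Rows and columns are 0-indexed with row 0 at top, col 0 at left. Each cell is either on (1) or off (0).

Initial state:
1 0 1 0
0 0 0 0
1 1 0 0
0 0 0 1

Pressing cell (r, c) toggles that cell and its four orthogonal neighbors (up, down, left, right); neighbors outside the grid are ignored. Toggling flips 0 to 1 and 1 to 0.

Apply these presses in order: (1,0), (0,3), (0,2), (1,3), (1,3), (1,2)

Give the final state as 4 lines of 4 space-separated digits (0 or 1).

After press 1 at (1,0):
0 0 1 0
1 1 0 0
0 1 0 0
0 0 0 1

After press 2 at (0,3):
0 0 0 1
1 1 0 1
0 1 0 0
0 0 0 1

After press 3 at (0,2):
0 1 1 0
1 1 1 1
0 1 0 0
0 0 0 1

After press 4 at (1,3):
0 1 1 1
1 1 0 0
0 1 0 1
0 0 0 1

After press 5 at (1,3):
0 1 1 0
1 1 1 1
0 1 0 0
0 0 0 1

After press 6 at (1,2):
0 1 0 0
1 0 0 0
0 1 1 0
0 0 0 1

Answer: 0 1 0 0
1 0 0 0
0 1 1 0
0 0 0 1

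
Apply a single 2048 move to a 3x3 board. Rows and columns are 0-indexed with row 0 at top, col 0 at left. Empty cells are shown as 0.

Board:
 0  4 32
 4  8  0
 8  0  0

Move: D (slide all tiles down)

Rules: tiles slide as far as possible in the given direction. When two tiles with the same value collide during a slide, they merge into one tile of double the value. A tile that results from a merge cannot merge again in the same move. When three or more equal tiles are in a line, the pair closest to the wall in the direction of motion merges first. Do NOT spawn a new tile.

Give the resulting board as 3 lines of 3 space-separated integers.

Slide down:
col 0: [0, 4, 8] -> [0, 4, 8]
col 1: [4, 8, 0] -> [0, 4, 8]
col 2: [32, 0, 0] -> [0, 0, 32]

Answer:  0  0  0
 4  4  0
 8  8 32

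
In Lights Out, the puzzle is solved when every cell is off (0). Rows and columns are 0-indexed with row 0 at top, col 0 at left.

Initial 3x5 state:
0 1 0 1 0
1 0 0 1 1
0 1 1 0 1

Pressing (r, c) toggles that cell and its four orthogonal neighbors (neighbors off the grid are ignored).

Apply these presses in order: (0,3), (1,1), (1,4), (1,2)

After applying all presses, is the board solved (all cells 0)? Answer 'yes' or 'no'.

After press 1 at (0,3):
0 1 1 0 1
1 0 0 0 1
0 1 1 0 1

After press 2 at (1,1):
0 0 1 0 1
0 1 1 0 1
0 0 1 0 1

After press 3 at (1,4):
0 0 1 0 0
0 1 1 1 0
0 0 1 0 0

After press 4 at (1,2):
0 0 0 0 0
0 0 0 0 0
0 0 0 0 0

Lights still on: 0

Answer: yes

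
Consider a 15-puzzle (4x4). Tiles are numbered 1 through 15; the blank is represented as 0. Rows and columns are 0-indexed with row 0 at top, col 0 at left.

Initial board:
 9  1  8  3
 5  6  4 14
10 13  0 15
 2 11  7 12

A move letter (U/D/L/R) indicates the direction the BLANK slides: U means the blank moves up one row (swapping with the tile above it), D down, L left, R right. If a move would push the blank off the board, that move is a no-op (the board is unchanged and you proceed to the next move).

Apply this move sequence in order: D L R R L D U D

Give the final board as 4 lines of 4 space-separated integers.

Answer:  9  1  8  3
 5  6  4 14
10 13  7 15
 2 11  0 12

Derivation:
After move 1 (D):
 9  1  8  3
 5  6  4 14
10 13  7 15
 2 11  0 12

After move 2 (L):
 9  1  8  3
 5  6  4 14
10 13  7 15
 2  0 11 12

After move 3 (R):
 9  1  8  3
 5  6  4 14
10 13  7 15
 2 11  0 12

After move 4 (R):
 9  1  8  3
 5  6  4 14
10 13  7 15
 2 11 12  0

After move 5 (L):
 9  1  8  3
 5  6  4 14
10 13  7 15
 2 11  0 12

After move 6 (D):
 9  1  8  3
 5  6  4 14
10 13  7 15
 2 11  0 12

After move 7 (U):
 9  1  8  3
 5  6  4 14
10 13  0 15
 2 11  7 12

After move 8 (D):
 9  1  8  3
 5  6  4 14
10 13  7 15
 2 11  0 12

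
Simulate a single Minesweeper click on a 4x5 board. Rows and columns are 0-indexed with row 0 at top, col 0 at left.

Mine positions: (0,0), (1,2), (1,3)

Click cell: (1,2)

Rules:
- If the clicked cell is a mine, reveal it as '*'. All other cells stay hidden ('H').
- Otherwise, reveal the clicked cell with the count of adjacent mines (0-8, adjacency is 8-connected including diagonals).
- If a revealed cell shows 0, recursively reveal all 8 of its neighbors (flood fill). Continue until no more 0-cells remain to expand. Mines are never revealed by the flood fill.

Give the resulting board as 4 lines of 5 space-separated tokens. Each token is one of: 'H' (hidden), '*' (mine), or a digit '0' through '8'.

H H H H H
H H * H H
H H H H H
H H H H H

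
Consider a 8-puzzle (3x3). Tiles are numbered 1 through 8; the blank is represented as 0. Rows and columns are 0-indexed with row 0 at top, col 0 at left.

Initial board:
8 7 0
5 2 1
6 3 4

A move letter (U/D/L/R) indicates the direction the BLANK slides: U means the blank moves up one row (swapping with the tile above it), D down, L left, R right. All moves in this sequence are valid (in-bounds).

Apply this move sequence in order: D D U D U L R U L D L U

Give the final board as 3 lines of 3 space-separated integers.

After move 1 (D):
8 7 1
5 2 0
6 3 4

After move 2 (D):
8 7 1
5 2 4
6 3 0

After move 3 (U):
8 7 1
5 2 0
6 3 4

After move 4 (D):
8 7 1
5 2 4
6 3 0

After move 5 (U):
8 7 1
5 2 0
6 3 4

After move 6 (L):
8 7 1
5 0 2
6 3 4

After move 7 (R):
8 7 1
5 2 0
6 3 4

After move 8 (U):
8 7 0
5 2 1
6 3 4

After move 9 (L):
8 0 7
5 2 1
6 3 4

After move 10 (D):
8 2 7
5 0 1
6 3 4

After move 11 (L):
8 2 7
0 5 1
6 3 4

After move 12 (U):
0 2 7
8 5 1
6 3 4

Answer: 0 2 7
8 5 1
6 3 4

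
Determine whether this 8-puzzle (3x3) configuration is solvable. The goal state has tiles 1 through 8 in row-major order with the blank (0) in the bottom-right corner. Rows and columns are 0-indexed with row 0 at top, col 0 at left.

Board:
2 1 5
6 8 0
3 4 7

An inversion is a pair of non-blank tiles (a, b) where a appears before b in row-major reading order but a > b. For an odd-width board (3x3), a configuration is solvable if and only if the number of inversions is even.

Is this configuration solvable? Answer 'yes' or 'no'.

Inversions (pairs i<j in row-major order where tile[i] > tile[j] > 0): 8
8 is even, so the puzzle is solvable.

Answer: yes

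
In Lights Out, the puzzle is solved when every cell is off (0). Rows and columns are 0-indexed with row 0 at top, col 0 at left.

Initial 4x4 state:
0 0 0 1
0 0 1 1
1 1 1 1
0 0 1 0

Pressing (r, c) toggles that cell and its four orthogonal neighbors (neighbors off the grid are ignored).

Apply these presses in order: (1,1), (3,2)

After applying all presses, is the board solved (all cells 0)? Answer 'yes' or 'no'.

Answer: no

Derivation:
After press 1 at (1,1):
0 1 0 1
1 1 0 1
1 0 1 1
0 0 1 0

After press 2 at (3,2):
0 1 0 1
1 1 0 1
1 0 0 1
0 1 0 1

Lights still on: 9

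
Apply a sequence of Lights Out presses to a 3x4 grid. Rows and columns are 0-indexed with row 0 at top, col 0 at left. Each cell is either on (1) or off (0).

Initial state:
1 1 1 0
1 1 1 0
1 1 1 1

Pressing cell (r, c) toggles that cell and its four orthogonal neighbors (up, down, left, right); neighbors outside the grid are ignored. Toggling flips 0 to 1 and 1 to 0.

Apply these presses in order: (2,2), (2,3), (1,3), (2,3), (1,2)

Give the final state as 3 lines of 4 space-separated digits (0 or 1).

After press 1 at (2,2):
1 1 1 0
1 1 0 0
1 0 0 0

After press 2 at (2,3):
1 1 1 0
1 1 0 1
1 0 1 1

After press 3 at (1,3):
1 1 1 1
1 1 1 0
1 0 1 0

After press 4 at (2,3):
1 1 1 1
1 1 1 1
1 0 0 1

After press 5 at (1,2):
1 1 0 1
1 0 0 0
1 0 1 1

Answer: 1 1 0 1
1 0 0 0
1 0 1 1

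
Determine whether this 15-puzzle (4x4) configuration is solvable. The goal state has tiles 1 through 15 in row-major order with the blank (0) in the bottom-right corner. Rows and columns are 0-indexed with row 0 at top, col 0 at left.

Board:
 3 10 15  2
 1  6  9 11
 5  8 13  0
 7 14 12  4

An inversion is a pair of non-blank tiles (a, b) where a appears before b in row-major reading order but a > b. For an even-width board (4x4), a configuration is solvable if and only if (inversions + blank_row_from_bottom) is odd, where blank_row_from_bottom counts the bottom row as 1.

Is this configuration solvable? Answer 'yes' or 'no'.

Inversions: 43
Blank is in row 2 (0-indexed from top), which is row 2 counting from the bottom (bottom = 1).
43 + 2 = 45, which is odd, so the puzzle is solvable.

Answer: yes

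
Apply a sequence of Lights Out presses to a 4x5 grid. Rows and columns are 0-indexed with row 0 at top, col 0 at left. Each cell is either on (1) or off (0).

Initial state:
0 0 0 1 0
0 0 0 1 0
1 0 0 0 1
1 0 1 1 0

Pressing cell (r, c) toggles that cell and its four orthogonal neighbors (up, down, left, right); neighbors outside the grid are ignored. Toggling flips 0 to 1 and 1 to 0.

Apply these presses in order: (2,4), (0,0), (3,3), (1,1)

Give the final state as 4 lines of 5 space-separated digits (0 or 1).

After press 1 at (2,4):
0 0 0 1 0
0 0 0 1 1
1 0 0 1 0
1 0 1 1 1

After press 2 at (0,0):
1 1 0 1 0
1 0 0 1 1
1 0 0 1 0
1 0 1 1 1

After press 3 at (3,3):
1 1 0 1 0
1 0 0 1 1
1 0 0 0 0
1 0 0 0 0

After press 4 at (1,1):
1 0 0 1 0
0 1 1 1 1
1 1 0 0 0
1 0 0 0 0

Answer: 1 0 0 1 0
0 1 1 1 1
1 1 0 0 0
1 0 0 0 0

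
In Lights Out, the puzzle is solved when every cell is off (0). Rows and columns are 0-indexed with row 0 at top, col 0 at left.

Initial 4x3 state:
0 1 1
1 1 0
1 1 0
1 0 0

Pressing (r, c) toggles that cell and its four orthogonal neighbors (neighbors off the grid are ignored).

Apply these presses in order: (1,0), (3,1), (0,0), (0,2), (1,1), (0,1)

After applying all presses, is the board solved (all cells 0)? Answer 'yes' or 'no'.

Answer: no

Derivation:
After press 1 at (1,0):
1 1 1
0 0 0
0 1 0
1 0 0

After press 2 at (3,1):
1 1 1
0 0 0
0 0 0
0 1 1

After press 3 at (0,0):
0 0 1
1 0 0
0 0 0
0 1 1

After press 4 at (0,2):
0 1 0
1 0 1
0 0 0
0 1 1

After press 5 at (1,1):
0 0 0
0 1 0
0 1 0
0 1 1

After press 6 at (0,1):
1 1 1
0 0 0
0 1 0
0 1 1

Lights still on: 6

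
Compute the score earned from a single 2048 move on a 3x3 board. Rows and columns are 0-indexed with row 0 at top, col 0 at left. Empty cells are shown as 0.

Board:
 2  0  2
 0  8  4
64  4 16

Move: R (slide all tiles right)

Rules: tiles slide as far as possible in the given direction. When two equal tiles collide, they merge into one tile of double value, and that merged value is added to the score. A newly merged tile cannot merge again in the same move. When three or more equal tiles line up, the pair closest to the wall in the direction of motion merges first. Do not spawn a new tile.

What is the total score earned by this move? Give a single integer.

Answer: 4

Derivation:
Slide right:
row 0: [2, 0, 2] -> [0, 0, 4]  score +4 (running 4)
row 1: [0, 8, 4] -> [0, 8, 4]  score +0 (running 4)
row 2: [64, 4, 16] -> [64, 4, 16]  score +0 (running 4)
Board after move:
 0  0  4
 0  8  4
64  4 16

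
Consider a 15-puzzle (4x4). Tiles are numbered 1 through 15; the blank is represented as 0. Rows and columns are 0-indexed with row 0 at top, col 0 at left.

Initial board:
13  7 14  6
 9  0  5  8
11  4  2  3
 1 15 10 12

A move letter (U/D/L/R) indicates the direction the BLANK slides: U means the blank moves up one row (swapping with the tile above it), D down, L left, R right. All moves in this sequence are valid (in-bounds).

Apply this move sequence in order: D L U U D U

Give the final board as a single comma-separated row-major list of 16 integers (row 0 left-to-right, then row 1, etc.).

Answer: 0, 7, 14, 6, 13, 4, 5, 8, 9, 11, 2, 3, 1, 15, 10, 12

Derivation:
After move 1 (D):
13  7 14  6
 9  4  5  8
11  0  2  3
 1 15 10 12

After move 2 (L):
13  7 14  6
 9  4  5  8
 0 11  2  3
 1 15 10 12

After move 3 (U):
13  7 14  6
 0  4  5  8
 9 11  2  3
 1 15 10 12

After move 4 (U):
 0  7 14  6
13  4  5  8
 9 11  2  3
 1 15 10 12

After move 5 (D):
13  7 14  6
 0  4  5  8
 9 11  2  3
 1 15 10 12

After move 6 (U):
 0  7 14  6
13  4  5  8
 9 11  2  3
 1 15 10 12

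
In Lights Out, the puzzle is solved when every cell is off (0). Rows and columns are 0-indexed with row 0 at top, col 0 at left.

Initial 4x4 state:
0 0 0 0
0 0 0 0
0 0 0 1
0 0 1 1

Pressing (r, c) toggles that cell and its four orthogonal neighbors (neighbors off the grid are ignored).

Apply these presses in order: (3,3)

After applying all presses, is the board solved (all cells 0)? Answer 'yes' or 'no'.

Answer: yes

Derivation:
After press 1 at (3,3):
0 0 0 0
0 0 0 0
0 0 0 0
0 0 0 0

Lights still on: 0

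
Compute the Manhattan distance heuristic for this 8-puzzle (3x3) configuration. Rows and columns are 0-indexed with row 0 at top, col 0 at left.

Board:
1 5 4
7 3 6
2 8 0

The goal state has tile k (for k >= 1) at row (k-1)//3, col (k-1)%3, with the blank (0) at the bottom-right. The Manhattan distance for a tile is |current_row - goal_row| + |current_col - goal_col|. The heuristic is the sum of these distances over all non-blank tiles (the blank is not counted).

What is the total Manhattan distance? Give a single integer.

Answer: 10

Derivation:
Tile 1: (0,0)->(0,0) = 0
Tile 5: (0,1)->(1,1) = 1
Tile 4: (0,2)->(1,0) = 3
Tile 7: (1,0)->(2,0) = 1
Tile 3: (1,1)->(0,2) = 2
Tile 6: (1,2)->(1,2) = 0
Tile 2: (2,0)->(0,1) = 3
Tile 8: (2,1)->(2,1) = 0
Sum: 0 + 1 + 3 + 1 + 2 + 0 + 3 + 0 = 10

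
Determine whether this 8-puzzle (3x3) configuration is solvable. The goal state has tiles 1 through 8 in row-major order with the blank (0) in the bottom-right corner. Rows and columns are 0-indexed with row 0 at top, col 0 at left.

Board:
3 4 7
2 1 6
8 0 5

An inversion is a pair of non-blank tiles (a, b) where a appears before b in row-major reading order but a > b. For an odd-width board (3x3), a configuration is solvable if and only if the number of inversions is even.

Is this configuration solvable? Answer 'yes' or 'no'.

Inversions (pairs i<j in row-major order where tile[i] > tile[j] > 0): 11
11 is odd, so the puzzle is not solvable.

Answer: no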